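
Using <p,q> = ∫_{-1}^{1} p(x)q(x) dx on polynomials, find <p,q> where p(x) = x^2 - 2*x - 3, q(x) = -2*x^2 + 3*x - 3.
<p,q> = 76/5

Expand the product: p(x)·q(x) = -2*x^4 + 7*x^3 - 3*x^2 - 3*x + 9.
∫_{-1}^{1} of each monomial x^k gives [2/(k+1) if k even, 0 if k odd]. Integrating term-by-term (or equivalently evaluating the antiderivative F(x) = -2*x^5/5 + 7*x^4/4 - x^3 - 3*x^2/2 + 9*x at the endpoints):
  F(1) − F(−1) = 157/20 − (-147/20) = 76/5.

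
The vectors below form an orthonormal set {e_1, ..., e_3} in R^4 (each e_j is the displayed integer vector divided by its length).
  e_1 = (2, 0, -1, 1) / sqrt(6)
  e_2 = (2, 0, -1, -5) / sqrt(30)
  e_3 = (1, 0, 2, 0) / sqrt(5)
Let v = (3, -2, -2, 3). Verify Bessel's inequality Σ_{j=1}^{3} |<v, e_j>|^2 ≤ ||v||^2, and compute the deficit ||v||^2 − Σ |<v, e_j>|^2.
Σ |<v, e_j>|^2 = 22; ||v||^2 = 26; deficit = 4

Write each e_j = u_j / sqrt(<u_j, u_j>) where u_j is the displayed integer vector. Then <v, e_j> = <v, u_j> / sqrt(<u_j, u_j>), so |<v, e_j>|^2 = <v, u_j>^2 / <u_j, u_j>.
Coefficients: <v, e_1> = 11/sqrt(6), <v, e_2> = -7/sqrt(30), <v, e_3> = -1/sqrt(5).
Square and sum: Σ |<v, e_j>|^2 = 22.
Compute ||v||^2 = v·v = 26.
Deficit = 26 − 22 = 4 ≥ 0, confirming Bessel's inequality. (The deficit equals ||v − Σ <v,e_j> e_j||^2, the squared distance from v to span{e_j}.)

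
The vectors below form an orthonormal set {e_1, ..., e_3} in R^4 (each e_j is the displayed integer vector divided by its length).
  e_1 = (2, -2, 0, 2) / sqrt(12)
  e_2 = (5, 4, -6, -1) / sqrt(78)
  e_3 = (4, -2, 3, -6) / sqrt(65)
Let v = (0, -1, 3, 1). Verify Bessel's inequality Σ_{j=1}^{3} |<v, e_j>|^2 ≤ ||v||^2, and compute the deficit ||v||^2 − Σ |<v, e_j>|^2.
Σ |<v, e_j>|^2 = 17/2; ||v||^2 = 11; deficit = 5/2

Write each e_j = u_j / sqrt(<u_j, u_j>) where u_j is the displayed integer vector. Then <v, e_j> = <v, u_j> / sqrt(<u_j, u_j>), so |<v, e_j>|^2 = <v, u_j>^2 / <u_j, u_j>.
Coefficients: <v, e_1> = 4/sqrt(12), <v, e_2> = -23/sqrt(78), <v, e_3> = 5/sqrt(65).
Square and sum: Σ |<v, e_j>|^2 = 17/2.
Compute ||v||^2 = v·v = 11.
Deficit = 11 − 17/2 = 5/2 ≥ 0, confirming Bessel's inequality. (The deficit equals ||v − Σ <v,e_j> e_j||^2, the squared distance from v to span{e_j}.)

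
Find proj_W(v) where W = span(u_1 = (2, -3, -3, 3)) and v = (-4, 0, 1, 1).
proj_W(v) = (-16/31, 24/31, 24/31, -24/31)

Set up U = [u_1 | ... | u_1] ∈ R^(4×1). The projector onto W = col(U) is P = U (U^T U)^(-1) U^T.
Compute U^T U =
  [31],
and U^T v = (-8).
Solve U^T U · c = U^T v for the coefficients: c = (-8/31). The projection is proj_W(v) = U c.
Check: (v - proj_W(v)) · u_1 = 0  (should be 0).
Result: proj_W(v) = (-16/31, 24/31, 24/31, -24/31).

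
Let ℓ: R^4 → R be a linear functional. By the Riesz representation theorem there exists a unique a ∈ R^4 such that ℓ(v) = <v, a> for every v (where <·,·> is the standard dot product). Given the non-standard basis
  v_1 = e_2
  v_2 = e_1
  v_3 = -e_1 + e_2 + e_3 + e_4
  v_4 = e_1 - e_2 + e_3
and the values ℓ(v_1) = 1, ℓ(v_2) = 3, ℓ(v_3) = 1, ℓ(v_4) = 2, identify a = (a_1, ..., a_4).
a = (3, 1, 0, 3)

Write a = (a_1, ..., a_4) in the standard basis. For each basis vector v_i, ℓ(v_i) = <v_i, a> is a linear equation in the a_j's. Collect the n equations into a matrix system V a = ℓ, where row i of V is v_i (expressed in the standard basis). Since V is invertible (lower-triangular with 1s on the diagonal, up to permutation), solve by back-substitution:
  V =
[[0, 1, 0, 0],
 [1, 0, 0, 0],
 [-1, 1, 1, 1],
 [1, -1, 1, 0]]
  V a = (1, 3, 1, 2)
Solving gives a = (3, 1, 0, 3).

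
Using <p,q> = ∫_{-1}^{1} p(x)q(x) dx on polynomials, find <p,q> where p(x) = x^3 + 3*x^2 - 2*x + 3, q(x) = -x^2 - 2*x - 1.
<p,q> = -28/3

Expand the product: p(x)·q(x) = -x^5 - 5*x^4 - 5*x^3 - 2*x^2 - 4*x - 3.
∫_{-1}^{1} of each monomial x^k gives [2/(k+1) if k even, 0 if k odd]. Integrating term-by-term (or equivalently evaluating the antiderivative F(x) = -x^6/6 - x^5 - 5*x^4/4 - 2*x^3/3 - 2*x^2 - 3*x at the endpoints):
  F(1) − F(−1) = -97/12 − (5/4) = -28/3.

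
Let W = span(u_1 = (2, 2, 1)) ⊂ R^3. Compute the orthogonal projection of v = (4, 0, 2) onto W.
proj_W(v) = (20/9, 20/9, 10/9)

Set up U = [u_1 | ... | u_1] ∈ R^(3×1). The projector onto W = col(U) is P = U (U^T U)^(-1) U^T.
Compute U^T U =
  [9],
and U^T v = (10).
Solve U^T U · c = U^T v for the coefficients: c = (10/9). The projection is proj_W(v) = U c.
Check: (v - proj_W(v)) · u_1 = 0  (should be 0).
Result: proj_W(v) = (20/9, 20/9, 10/9).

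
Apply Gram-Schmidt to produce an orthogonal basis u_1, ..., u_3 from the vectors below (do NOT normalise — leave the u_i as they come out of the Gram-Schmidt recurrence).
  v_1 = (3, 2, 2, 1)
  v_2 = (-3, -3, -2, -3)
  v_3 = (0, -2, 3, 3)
Orthogonal basis:
  u_1 = (3, 2, 2, 1)
  u_2 = (2/3, -5/9, 4/9, -16/9)
  u_3 = (-27/74, -109/37, 102/37, 109/74)

Apply the Gram-Schmidt recurrence
  u_1 = v_1
  u_i = v_i − Σ_{j<i} ((v_i · u_j) / (u_j · u_j)) · u_j.

Step by step this gives:
  u_1 = (3, 2, 2, 1)
  u_2 = (2/3, -5/9, 4/9, -16/9)
  u_3 = (-27/74, -109/37, 102/37, 109/74)

Orthogonality check:
  u_2 · u_1 = 0 (should be 0)
  u_3 · u_1 = 0 (should be 0)
  u_3 · u_2 = 0 (should be 0)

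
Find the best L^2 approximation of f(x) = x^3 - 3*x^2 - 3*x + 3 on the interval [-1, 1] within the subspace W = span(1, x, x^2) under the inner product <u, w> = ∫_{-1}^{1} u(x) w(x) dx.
g(x) = -3*x^2 - 12*x/5 + 3

The best approximation g ∈ W is the orthogonal projection of f onto W. Writing g = a_0 + a_1 x + a_2 x^2, the coefficients solve the normal equations G · a = b where
  G_{ij} = <φ_i, φ_j> and b_i = <f, φ_i>, with φ_0 = 1, φ_1 = x, φ_2 = x^2.
G =
  [2, 0, 2/3]
  [0, 2/3, 0]
  [2/3, 0, 2/5],
b = (4, -8/5, 4/5).
Solving gives a_0 = 3, a_1 = -12/5, a_2 = -3, so
  g(x) = -3*x^2 - 12*x/5 + 3.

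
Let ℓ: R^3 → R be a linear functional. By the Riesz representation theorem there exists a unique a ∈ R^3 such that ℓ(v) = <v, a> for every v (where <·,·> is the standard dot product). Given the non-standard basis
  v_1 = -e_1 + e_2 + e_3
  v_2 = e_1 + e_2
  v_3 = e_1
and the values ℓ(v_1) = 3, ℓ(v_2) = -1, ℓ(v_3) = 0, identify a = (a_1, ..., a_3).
a = (0, -1, 4)

Write a = (a_1, ..., a_3) in the standard basis. For each basis vector v_i, ℓ(v_i) = <v_i, a> is a linear equation in the a_j's. Collect the n equations into a matrix system V a = ℓ, where row i of V is v_i (expressed in the standard basis). Since V is invertible (lower-triangular with 1s on the diagonal, up to permutation), solve by back-substitution:
  V =
[[-1, 1, 1],
 [1, 1, 0],
 [1, 0, 0]]
  V a = (3, -1, 0)
Solving gives a = (0, -1, 4).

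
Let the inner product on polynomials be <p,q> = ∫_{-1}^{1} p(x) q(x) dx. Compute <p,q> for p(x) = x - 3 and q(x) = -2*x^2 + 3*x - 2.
<p,q> = 18

Expand the product: p(x)·q(x) = -2*x^3 + 9*x^2 - 11*x + 6.
∫_{-1}^{1} of each monomial x^k gives [2/(k+1) if k even, 0 if k odd]. Integrating term-by-term (or equivalently evaluating the antiderivative F(x) = -x^4/2 + 3*x^3 - 11*x^2/2 + 6*x at the endpoints):
  F(1) − F(−1) = 3 − (-15) = 18.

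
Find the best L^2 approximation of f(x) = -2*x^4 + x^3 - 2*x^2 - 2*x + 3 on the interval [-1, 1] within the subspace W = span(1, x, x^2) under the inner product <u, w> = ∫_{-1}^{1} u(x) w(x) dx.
g(x) = -26*x^2/7 - 7*x/5 + 111/35

The best approximation g ∈ W is the orthogonal projection of f onto W. Writing g = a_0 + a_1 x + a_2 x^2, the coefficients solve the normal equations G · a = b where
  G_{ij} = <φ_i, φ_j> and b_i = <f, φ_i>, with φ_0 = 1, φ_1 = x, φ_2 = x^2.
G =
  [2, 0, 2/3]
  [0, 2/3, 0]
  [2/3, 0, 2/5],
b = (58/15, -14/15, 22/35).
Solving gives a_0 = 111/35, a_1 = -7/5, a_2 = -26/7, so
  g(x) = -26*x^2/7 - 7*x/5 + 111/35.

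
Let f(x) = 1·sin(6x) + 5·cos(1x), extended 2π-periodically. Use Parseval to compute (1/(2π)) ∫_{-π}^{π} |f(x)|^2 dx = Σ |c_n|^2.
Σ |c_n|^2 = 13

Expand |f|^2 and use orthogonality of {sin(nx), cos(mx)} on [-π, π]:
  ∫_{-π}^{π} sin(nx)^2 dx = π, ∫ cos(mx)^2 dx = π, and cross terms integrate to 0.
So ∫_{-π}^{π} f(x)^2 dx = 1^2 · π + 5^2 · π = (1 + 25)π.
Divide by 2π: (1 + 25)/2 = 13.
By Parseval, this equals Σ |c_n|^2.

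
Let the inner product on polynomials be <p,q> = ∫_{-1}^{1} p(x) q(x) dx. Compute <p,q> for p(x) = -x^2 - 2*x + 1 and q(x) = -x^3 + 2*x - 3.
<p,q> = -88/15

Expand the product: p(x)·q(x) = x^5 + 2*x^4 - 3*x^3 - x^2 + 8*x - 3.
∫_{-1}^{1} of each monomial x^k gives [2/(k+1) if k even, 0 if k odd]. Integrating term-by-term (or equivalently evaluating the antiderivative F(x) = x^6/6 + 2*x^5/5 - 3*x^4/4 - x^3/3 + 4*x^2 - 3*x at the endpoints):
  F(1) − F(−1) = 29/60 − (127/20) = -88/15.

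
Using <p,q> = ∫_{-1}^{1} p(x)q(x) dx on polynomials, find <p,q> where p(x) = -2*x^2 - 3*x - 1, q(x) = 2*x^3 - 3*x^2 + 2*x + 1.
<p,q> = -16/3

Expand the product: p(x)·q(x) = -4*x^5 + 3*x^3 - 5*x^2 - 5*x - 1.
∫_{-1}^{1} of each monomial x^k gives [2/(k+1) if k even, 0 if k odd]. Integrating term-by-term (or equivalently evaluating the antiderivative F(x) = -2*x^6/3 + 3*x^4/4 - 5*x^3/3 - 5*x^2/2 - x at the endpoints):
  F(1) − F(−1) = -61/12 − (1/4) = -16/3.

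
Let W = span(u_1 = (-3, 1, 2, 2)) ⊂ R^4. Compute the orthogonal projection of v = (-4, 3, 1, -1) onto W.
proj_W(v) = (-5/2, 5/6, 5/3, 5/3)

Set up U = [u_1 | ... | u_1] ∈ R^(4×1). The projector onto W = col(U) is P = U (U^T U)^(-1) U^T.
Compute U^T U =
  [18],
and U^T v = (15).
Solve U^T U · c = U^T v for the coefficients: c = (5/6). The projection is proj_W(v) = U c.
Check: (v - proj_W(v)) · u_1 = 0  (should be 0).
Result: proj_W(v) = (-5/2, 5/6, 5/3, 5/3).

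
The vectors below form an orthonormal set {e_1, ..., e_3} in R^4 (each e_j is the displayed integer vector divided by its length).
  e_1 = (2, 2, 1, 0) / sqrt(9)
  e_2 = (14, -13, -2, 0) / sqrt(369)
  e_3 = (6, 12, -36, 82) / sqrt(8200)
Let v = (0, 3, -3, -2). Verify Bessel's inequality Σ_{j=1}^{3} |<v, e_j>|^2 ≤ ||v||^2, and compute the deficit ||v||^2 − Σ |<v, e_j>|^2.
Σ |<v, e_j>|^2 = 4; ||v||^2 = 22; deficit = 18

Write each e_j = u_j / sqrt(<u_j, u_j>) where u_j is the displayed integer vector. Then <v, e_j> = <v, u_j> / sqrt(<u_j, u_j>), so |<v, e_j>|^2 = <v, u_j>^2 / <u_j, u_j>.
Coefficients: <v, e_1> = 3/sqrt(9), <v, e_2> = -33/sqrt(369), <v, e_3> = -20/sqrt(8200).
Square and sum: Σ |<v, e_j>|^2 = 4.
Compute ||v||^2 = v·v = 22.
Deficit = 22 − 4 = 18 ≥ 0, confirming Bessel's inequality. (The deficit equals ||v − Σ <v,e_j> e_j||^2, the squared distance from v to span{e_j}.)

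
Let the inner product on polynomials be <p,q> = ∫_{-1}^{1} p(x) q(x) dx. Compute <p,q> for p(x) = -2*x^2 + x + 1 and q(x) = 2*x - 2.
<p,q> = 0

Expand the product: p(x)·q(x) = -4*x^3 + 6*x^2 - 2.
∫_{-1}^{1} of each monomial x^k gives [2/(k+1) if k even, 0 if k odd]. Integrating term-by-term (or equivalently evaluating the antiderivative F(x) = -x^4 + 2*x^3 - 2*x at the endpoints):
  F(1) − F(−1) = -1 − (-1) = 0.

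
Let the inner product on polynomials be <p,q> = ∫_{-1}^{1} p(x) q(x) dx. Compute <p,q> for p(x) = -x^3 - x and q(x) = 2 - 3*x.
<p,q> = 16/5

Expand the product: p(x)·q(x) = 3*x^4 - 2*x^3 + 3*x^2 - 2*x.
∫_{-1}^{1} of each monomial x^k gives [2/(k+1) if k even, 0 if k odd]. Integrating term-by-term (or equivalently evaluating the antiderivative F(x) = 3*x^5/5 - x^4/2 + x^3 - x^2 at the endpoints):
  F(1) − F(−1) = 1/10 − (-31/10) = 16/5.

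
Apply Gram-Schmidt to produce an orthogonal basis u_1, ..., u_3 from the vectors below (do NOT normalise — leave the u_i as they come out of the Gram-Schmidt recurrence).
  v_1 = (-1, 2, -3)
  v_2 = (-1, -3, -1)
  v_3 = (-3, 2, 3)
Orthogonal basis:
  u_1 = (-1, 2, -3)
  u_2 = (-8/7, -19/7, -10/7)
  u_3 = (-286/75, 52/75, 26/15)

Apply the Gram-Schmidt recurrence
  u_1 = v_1
  u_i = v_i − Σ_{j<i} ((v_i · u_j) / (u_j · u_j)) · u_j.

Step by step this gives:
  u_1 = (-1, 2, -3)
  u_2 = (-8/7, -19/7, -10/7)
  u_3 = (-286/75, 52/75, 26/15)

Orthogonality check:
  u_2 · u_1 = 0 (should be 0)
  u_3 · u_1 = 0 (should be 0)
  u_3 · u_2 = 0 (should be 0)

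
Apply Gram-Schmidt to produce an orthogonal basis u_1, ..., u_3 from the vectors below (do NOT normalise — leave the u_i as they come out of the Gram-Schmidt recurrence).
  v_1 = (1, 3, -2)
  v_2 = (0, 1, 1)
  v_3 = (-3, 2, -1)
Orthogonal basis:
  u_1 = (1, 3, -2)
  u_2 = (-1/14, 11/14, 8/7)
  u_3 = (-10/3, 2/3, -2/3)

Apply the Gram-Schmidt recurrence
  u_1 = v_1
  u_i = v_i − Σ_{j<i} ((v_i · u_j) / (u_j · u_j)) · u_j.

Step by step this gives:
  u_1 = (1, 3, -2)
  u_2 = (-1/14, 11/14, 8/7)
  u_3 = (-10/3, 2/3, -2/3)

Orthogonality check:
  u_2 · u_1 = 0 (should be 0)
  u_3 · u_1 = 0 (should be 0)
  u_3 · u_2 = 0 (should be 0)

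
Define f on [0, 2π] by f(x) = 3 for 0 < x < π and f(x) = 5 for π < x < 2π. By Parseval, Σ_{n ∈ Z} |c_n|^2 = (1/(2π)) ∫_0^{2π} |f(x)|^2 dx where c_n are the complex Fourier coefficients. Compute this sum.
Σ |c_n|^2 = 17

Parseval equates the L^2 energy of f (normalised by 1/(2π)) with the ℓ^2 sum of its Fourier coefficients: (1/(2π)) ∫_0^{2π} |f|^2 = Σ |c_n|^2.
Compute the left side: (1/(2π)) [∫_0^π 3^2 dx + ∫_π^{2π} 5^2 dx] = (1/(2π)) · (9π + 25π) = (9 + 25)/2 = 17.
So Σ_{n ∈ Z} |c_n|^2 = 17.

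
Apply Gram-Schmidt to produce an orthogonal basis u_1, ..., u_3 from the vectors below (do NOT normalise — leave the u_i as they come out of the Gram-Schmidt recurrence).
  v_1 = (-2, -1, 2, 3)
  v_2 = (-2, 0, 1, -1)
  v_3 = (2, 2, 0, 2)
Orthogonal basis:
  u_1 = (-2, -1, 2, 3)
  u_2 = (-5/3, 1/6, 2/3, -3/2)
  u_3 = (2/11, 24/11, 8/11, 4/11)

Apply the Gram-Schmidt recurrence
  u_1 = v_1
  u_i = v_i − Σ_{j<i} ((v_i · u_j) / (u_j · u_j)) · u_j.

Step by step this gives:
  u_1 = (-2, -1, 2, 3)
  u_2 = (-5/3, 1/6, 2/3, -3/2)
  u_3 = (2/11, 24/11, 8/11, 4/11)

Orthogonality check:
  u_2 · u_1 = 0 (should be 0)
  u_3 · u_1 = 0 (should be 0)
  u_3 · u_2 = 0 (should be 0)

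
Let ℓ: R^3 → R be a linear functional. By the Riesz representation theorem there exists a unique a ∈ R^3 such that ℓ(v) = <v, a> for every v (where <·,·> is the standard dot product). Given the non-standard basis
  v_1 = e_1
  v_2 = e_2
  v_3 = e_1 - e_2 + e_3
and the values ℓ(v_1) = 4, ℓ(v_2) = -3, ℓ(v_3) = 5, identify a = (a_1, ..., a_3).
a = (4, -3, -2)

Write a = (a_1, ..., a_3) in the standard basis. For each basis vector v_i, ℓ(v_i) = <v_i, a> is a linear equation in the a_j's. Collect the n equations into a matrix system V a = ℓ, where row i of V is v_i (expressed in the standard basis). Since V is invertible (lower-triangular with 1s on the diagonal, up to permutation), solve by back-substitution:
  V =
[[1, 0, 0],
 [0, 1, 0],
 [1, -1, 1]]
  V a = (4, -3, 5)
Solving gives a = (4, -3, -2).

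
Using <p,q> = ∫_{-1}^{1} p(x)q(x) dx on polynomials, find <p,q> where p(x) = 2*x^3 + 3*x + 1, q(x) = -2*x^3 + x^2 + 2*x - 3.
<p,q> = -344/105

Expand the product: p(x)·q(x) = -4*x^6 + 2*x^5 - 2*x^4 - 5*x^3 + 7*x^2 - 7*x - 3.
∫_{-1}^{1} of each monomial x^k gives [2/(k+1) if k even, 0 if k odd]. Integrating term-by-term (or equivalently evaluating the antiderivative F(x) = -4*x^7/7 + x^6/3 - 2*x^5/5 - 5*x^4/4 + 7*x^3/3 - 7*x^2/2 - 3*x at the endpoints):
  F(1) − F(−1) = -2543/420 − (-389/140) = -344/105.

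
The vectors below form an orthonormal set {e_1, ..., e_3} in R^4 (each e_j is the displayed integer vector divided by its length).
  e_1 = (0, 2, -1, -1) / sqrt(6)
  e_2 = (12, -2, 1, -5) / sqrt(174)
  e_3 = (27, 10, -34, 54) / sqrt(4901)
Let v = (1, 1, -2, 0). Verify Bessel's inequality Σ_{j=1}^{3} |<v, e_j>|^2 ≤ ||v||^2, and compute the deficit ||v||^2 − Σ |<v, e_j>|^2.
Σ |<v, e_j>|^2 = 893/169; ||v||^2 = 6; deficit = 121/169

Write each e_j = u_j / sqrt(<u_j, u_j>) where u_j is the displayed integer vector. Then <v, e_j> = <v, u_j> / sqrt(<u_j, u_j>), so |<v, e_j>|^2 = <v, u_j>^2 / <u_j, u_j>.
Coefficients: <v, e_1> = 4/sqrt(6), <v, e_2> = 8/sqrt(174), <v, e_3> = 105/sqrt(4901).
Square and sum: Σ |<v, e_j>|^2 = 893/169.
Compute ||v||^2 = v·v = 6.
Deficit = 6 − 893/169 = 121/169 ≥ 0, confirming Bessel's inequality. (The deficit equals ||v − Σ <v,e_j> e_j||^2, the squared distance from v to span{e_j}.)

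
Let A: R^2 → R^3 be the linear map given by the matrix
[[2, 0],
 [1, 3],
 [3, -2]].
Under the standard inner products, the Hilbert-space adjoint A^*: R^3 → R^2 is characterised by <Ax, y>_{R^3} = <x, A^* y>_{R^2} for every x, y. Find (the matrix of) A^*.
A^* = A^T =
[[2, 1, 3],
 [0, 3, -2]]

For real matrices with standard dot products, the defining identity <Ax, y> = <x, A^* y> gives (Ax)^T y = x^T (A^*) y, i.e. x^T A^T y = x^T (A^*) y. Since this holds for all x, y, we must have A^* = A^T. Therefore
A^* =
[[2, 1, 3],
 [0, 3, -2]].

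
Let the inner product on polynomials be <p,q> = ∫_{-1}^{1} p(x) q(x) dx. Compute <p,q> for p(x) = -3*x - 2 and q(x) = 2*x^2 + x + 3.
<p,q> = -50/3

Expand the product: p(x)·q(x) = -6*x^3 - 7*x^2 - 11*x - 6.
∫_{-1}^{1} of each monomial x^k gives [2/(k+1) if k even, 0 if k odd]. Integrating term-by-term (or equivalently evaluating the antiderivative F(x) = -3*x^4/2 - 7*x^3/3 - 11*x^2/2 - 6*x at the endpoints):
  F(1) − F(−1) = -46/3 − (4/3) = -50/3.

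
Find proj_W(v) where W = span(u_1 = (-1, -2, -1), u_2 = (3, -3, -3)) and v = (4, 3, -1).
proj_W(v) = (61/14, 16/7, 1/14)

Set up U = [u_1 | ... | u_2] ∈ R^(3×2). The projector onto W = col(U) is P = U (U^T U)^(-1) U^T.
Compute U^T U =
  [6, 6]
  [6, 27],
and U^T v = (-9, 6).
Solve U^T U · c = U^T v for the coefficients: c = (-31/14, 5/7). The projection is proj_W(v) = U c.
Check: (v - proj_W(v)) · u_1 = 0  (should be 0).
Check: (v - proj_W(v)) · u_2 = 0  (should be 0).
Result: proj_W(v) = (61/14, 16/7, 1/14).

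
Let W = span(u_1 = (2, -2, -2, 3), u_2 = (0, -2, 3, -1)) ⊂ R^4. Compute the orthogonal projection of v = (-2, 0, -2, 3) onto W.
proj_W(v) = (162/269, 126/269, -594/269, 387/269)

Set up U = [u_1 | ... | u_2] ∈ R^(4×2). The projector onto W = col(U) is P = U (U^T U)^(-1) U^T.
Compute U^T U =
  [21, -5]
  [-5, 14],
and U^T v = (9, -9).
Solve U^T U · c = U^T v for the coefficients: c = (81/269, -144/269). The projection is proj_W(v) = U c.
Check: (v - proj_W(v)) · u_1 = 0  (should be 0).
Check: (v - proj_W(v)) · u_2 = 0  (should be 0).
Result: proj_W(v) = (162/269, 126/269, -594/269, 387/269).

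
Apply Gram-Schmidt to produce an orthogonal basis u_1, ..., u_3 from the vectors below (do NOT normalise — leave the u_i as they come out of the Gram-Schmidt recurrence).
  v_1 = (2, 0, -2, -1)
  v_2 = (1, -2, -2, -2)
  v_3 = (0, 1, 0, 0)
Orthogonal basis:
  u_1 = (2, 0, -2, -1)
  u_2 = (-7/9, -2, -2/9, -10/9)
  u_3 = (-14/53, 17/53, -4/53, -20/53)

Apply the Gram-Schmidt recurrence
  u_1 = v_1
  u_i = v_i − Σ_{j<i} ((v_i · u_j) / (u_j · u_j)) · u_j.

Step by step this gives:
  u_1 = (2, 0, -2, -1)
  u_2 = (-7/9, -2, -2/9, -10/9)
  u_3 = (-14/53, 17/53, -4/53, -20/53)

Orthogonality check:
  u_2 · u_1 = 0 (should be 0)
  u_3 · u_1 = 0 (should be 0)
  u_3 · u_2 = 0 (should be 0)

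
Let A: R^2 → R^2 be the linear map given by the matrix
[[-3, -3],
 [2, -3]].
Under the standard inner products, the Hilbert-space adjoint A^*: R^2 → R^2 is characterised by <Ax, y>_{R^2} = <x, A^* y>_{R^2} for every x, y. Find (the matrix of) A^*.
A^* = A^T =
[[-3, 2],
 [-3, -3]]

For real matrices with standard dot products, the defining identity <Ax, y> = <x, A^* y> gives (Ax)^T y = x^T (A^*) y, i.e. x^T A^T y = x^T (A^*) y. Since this holds for all x, y, we must have A^* = A^T. Therefore
A^* =
[[-3, 2],
 [-3, -3]].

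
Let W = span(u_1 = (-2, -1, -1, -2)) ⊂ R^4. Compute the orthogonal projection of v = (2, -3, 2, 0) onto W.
proj_W(v) = (3/5, 3/10, 3/10, 3/5)

Set up U = [u_1 | ... | u_1] ∈ R^(4×1). The projector onto W = col(U) is P = U (U^T U)^(-1) U^T.
Compute U^T U =
  [10],
and U^T v = (-3).
Solve U^T U · c = U^T v for the coefficients: c = (-3/10). The projection is proj_W(v) = U c.
Check: (v - proj_W(v)) · u_1 = 0  (should be 0).
Result: proj_W(v) = (3/5, 3/10, 3/10, 3/5).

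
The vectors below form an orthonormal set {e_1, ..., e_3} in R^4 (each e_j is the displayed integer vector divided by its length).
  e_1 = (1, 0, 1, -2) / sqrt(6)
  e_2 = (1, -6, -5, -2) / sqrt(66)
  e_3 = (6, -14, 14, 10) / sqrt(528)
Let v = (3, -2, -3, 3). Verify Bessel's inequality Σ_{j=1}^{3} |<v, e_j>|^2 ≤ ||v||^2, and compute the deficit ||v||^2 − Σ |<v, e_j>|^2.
Σ |<v, e_j>|^2 = 203/12; ||v||^2 = 31; deficit = 169/12

Write each e_j = u_j / sqrt(<u_j, u_j>) where u_j is the displayed integer vector. Then <v, e_j> = <v, u_j> / sqrt(<u_j, u_j>), so |<v, e_j>|^2 = <v, u_j>^2 / <u_j, u_j>.
Coefficients: <v, e_1> = -6/sqrt(6), <v, e_2> = 24/sqrt(66), <v, e_3> = 34/sqrt(528).
Square and sum: Σ |<v, e_j>|^2 = 203/12.
Compute ||v||^2 = v·v = 31.
Deficit = 31 − 203/12 = 169/12 ≥ 0, confirming Bessel's inequality. (The deficit equals ||v − Σ <v,e_j> e_j||^2, the squared distance from v to span{e_j}.)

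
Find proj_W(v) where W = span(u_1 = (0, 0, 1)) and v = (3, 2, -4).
proj_W(v) = (0, 0, -4)

Set up U = [u_1 | ... | u_1] ∈ R^(3×1). The projector onto W = col(U) is P = U (U^T U)^(-1) U^T.
Compute U^T U =
  [1],
and U^T v = (-4).
Solve U^T U · c = U^T v for the coefficients: c = (-4). The projection is proj_W(v) = U c.
Check: (v - proj_W(v)) · u_1 = 0  (should be 0).
Result: proj_W(v) = (0, 0, -4).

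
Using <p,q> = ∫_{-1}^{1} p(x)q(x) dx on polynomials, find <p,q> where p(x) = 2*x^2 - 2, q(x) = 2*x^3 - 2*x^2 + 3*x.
<p,q> = 16/15

Expand the product: p(x)·q(x) = 4*x^5 - 4*x^4 + 2*x^3 + 4*x^2 - 6*x.
∫_{-1}^{1} of each monomial x^k gives [2/(k+1) if k even, 0 if k odd]. Integrating term-by-term (or equivalently evaluating the antiderivative F(x) = 2*x^6/3 - 4*x^5/5 + x^4/2 + 4*x^3/3 - 3*x^2 at the endpoints):
  F(1) − F(−1) = -13/10 − (-71/30) = 16/15.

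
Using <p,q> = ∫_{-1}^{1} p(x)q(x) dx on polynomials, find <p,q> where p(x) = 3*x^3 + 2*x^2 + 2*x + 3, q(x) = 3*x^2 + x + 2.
<p,q> = 128/5

Expand the product: p(x)·q(x) = 9*x^5 + 9*x^4 + 14*x^3 + 15*x^2 + 7*x + 6.
∫_{-1}^{1} of each monomial x^k gives [2/(k+1) if k even, 0 if k odd]. Integrating term-by-term (or equivalently evaluating the antiderivative F(x) = 3*x^6/2 + 9*x^5/5 + 7*x^4/2 + 5*x^3 + 7*x^2/2 + 6*x at the endpoints):
  F(1) − F(−1) = 213/10 − (-43/10) = 128/5.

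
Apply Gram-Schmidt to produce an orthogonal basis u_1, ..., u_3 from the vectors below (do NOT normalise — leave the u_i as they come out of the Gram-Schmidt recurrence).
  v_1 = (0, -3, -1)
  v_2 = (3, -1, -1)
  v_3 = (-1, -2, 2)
Orthogonal basis:
  u_1 = (0, -3, -1)
  u_2 = (3, 1/5, -3/5)
  u_3 = (22/47, -33/47, 99/47)

Apply the Gram-Schmidt recurrence
  u_1 = v_1
  u_i = v_i − Σ_{j<i} ((v_i · u_j) / (u_j · u_j)) · u_j.

Step by step this gives:
  u_1 = (0, -3, -1)
  u_2 = (3, 1/5, -3/5)
  u_3 = (22/47, -33/47, 99/47)

Orthogonality check:
  u_2 · u_1 = 0 (should be 0)
  u_3 · u_1 = 0 (should be 0)
  u_3 · u_2 = 0 (should be 0)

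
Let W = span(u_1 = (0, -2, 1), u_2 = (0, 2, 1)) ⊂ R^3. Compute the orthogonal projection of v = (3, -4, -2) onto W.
proj_W(v) = (0, -4, -2)

Set up U = [u_1 | ... | u_2] ∈ R^(3×2). The projector onto W = col(U) is P = U (U^T U)^(-1) U^T.
Compute U^T U =
  [5, -3]
  [-3, 5],
and U^T v = (6, -10).
Solve U^T U · c = U^T v for the coefficients: c = (0, -2). The projection is proj_W(v) = U c.
Check: (v - proj_W(v)) · u_1 = 0  (should be 0).
Check: (v - proj_W(v)) · u_2 = 0  (should be 0).
Result: proj_W(v) = (0, -4, -2).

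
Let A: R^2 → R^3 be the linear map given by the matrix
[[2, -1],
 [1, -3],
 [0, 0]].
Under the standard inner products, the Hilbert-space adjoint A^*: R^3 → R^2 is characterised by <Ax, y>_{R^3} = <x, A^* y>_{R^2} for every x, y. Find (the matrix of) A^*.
A^* = A^T =
[[2, 1, 0],
 [-1, -3, 0]]

For real matrices with standard dot products, the defining identity <Ax, y> = <x, A^* y> gives (Ax)^T y = x^T (A^*) y, i.e. x^T A^T y = x^T (A^*) y. Since this holds for all x, y, we must have A^* = A^T. Therefore
A^* =
[[2, 1, 0],
 [-1, -3, 0]].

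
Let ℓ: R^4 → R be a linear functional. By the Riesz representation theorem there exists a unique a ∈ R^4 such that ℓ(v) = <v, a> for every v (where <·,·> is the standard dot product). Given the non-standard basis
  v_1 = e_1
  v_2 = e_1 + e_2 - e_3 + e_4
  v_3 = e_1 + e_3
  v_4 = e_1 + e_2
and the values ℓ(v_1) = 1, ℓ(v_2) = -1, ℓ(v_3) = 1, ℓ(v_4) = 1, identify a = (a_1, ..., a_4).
a = (1, 0, 0, -2)

Write a = (a_1, ..., a_4) in the standard basis. For each basis vector v_i, ℓ(v_i) = <v_i, a> is a linear equation in the a_j's. Collect the n equations into a matrix system V a = ℓ, where row i of V is v_i (expressed in the standard basis). Since V is invertible (lower-triangular with 1s on the diagonal, up to permutation), solve by back-substitution:
  V =
[[1, 0, 0, 0],
 [1, 1, -1, 1],
 [1, 0, 1, 0],
 [1, 1, 0, 0]]
  V a = (1, -1, 1, 1)
Solving gives a = (1, 0, 0, -2).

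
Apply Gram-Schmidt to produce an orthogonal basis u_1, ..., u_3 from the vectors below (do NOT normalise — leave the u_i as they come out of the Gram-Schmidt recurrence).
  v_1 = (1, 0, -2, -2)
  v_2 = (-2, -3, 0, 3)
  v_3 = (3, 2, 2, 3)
Orthogonal basis:
  u_1 = (1, 0, -2, -2)
  u_2 = (-10/9, -3, -16/9, 11/9)
  u_3 = (207/67, 19/134, -44/67, 295/134)

Apply the Gram-Schmidt recurrence
  u_1 = v_1
  u_i = v_i − Σ_{j<i} ((v_i · u_j) / (u_j · u_j)) · u_j.

Step by step this gives:
  u_1 = (1, 0, -2, -2)
  u_2 = (-10/9, -3, -16/9, 11/9)
  u_3 = (207/67, 19/134, -44/67, 295/134)

Orthogonality check:
  u_2 · u_1 = 0 (should be 0)
  u_3 · u_1 = 0 (should be 0)
  u_3 · u_2 = 0 (should be 0)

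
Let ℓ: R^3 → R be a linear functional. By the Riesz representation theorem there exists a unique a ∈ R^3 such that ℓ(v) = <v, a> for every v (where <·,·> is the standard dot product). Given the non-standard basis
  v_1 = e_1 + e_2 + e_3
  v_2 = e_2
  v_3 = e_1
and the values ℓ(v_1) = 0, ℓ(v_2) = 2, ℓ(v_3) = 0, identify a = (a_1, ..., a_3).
a = (0, 2, -2)

Write a = (a_1, ..., a_3) in the standard basis. For each basis vector v_i, ℓ(v_i) = <v_i, a> is a linear equation in the a_j's. Collect the n equations into a matrix system V a = ℓ, where row i of V is v_i (expressed in the standard basis). Since V is invertible (lower-triangular with 1s on the diagonal, up to permutation), solve by back-substitution:
  V =
[[1, 1, 1],
 [0, 1, 0],
 [1, 0, 0]]
  V a = (0, 2, 0)
Solving gives a = (0, 2, -2).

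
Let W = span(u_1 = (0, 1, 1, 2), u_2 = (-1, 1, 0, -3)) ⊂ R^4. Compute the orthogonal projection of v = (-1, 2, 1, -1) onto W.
proj_W(v) = (-1, 2, 1, -1)

Set up U = [u_1 | ... | u_2] ∈ R^(4×2). The projector onto W = col(U) is P = U (U^T U)^(-1) U^T.
Compute U^T U =
  [6, -5]
  [-5, 11],
and U^T v = (1, 6).
Solve U^T U · c = U^T v for the coefficients: c = (1, 1). The projection is proj_W(v) = U c.
Check: (v - proj_W(v)) · u_1 = 0  (should be 0).
Check: (v - proj_W(v)) · u_2 = 0  (should be 0).
Result: proj_W(v) = (-1, 2, 1, -1).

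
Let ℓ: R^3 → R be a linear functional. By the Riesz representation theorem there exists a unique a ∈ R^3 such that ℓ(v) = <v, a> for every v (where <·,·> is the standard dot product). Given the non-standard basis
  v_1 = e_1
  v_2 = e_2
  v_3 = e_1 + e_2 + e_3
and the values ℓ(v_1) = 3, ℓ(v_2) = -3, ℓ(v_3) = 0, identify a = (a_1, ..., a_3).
a = (3, -3, 0)

Write a = (a_1, ..., a_3) in the standard basis. For each basis vector v_i, ℓ(v_i) = <v_i, a> is a linear equation in the a_j's. Collect the n equations into a matrix system V a = ℓ, where row i of V is v_i (expressed in the standard basis). Since V is invertible (lower-triangular with 1s on the diagonal, up to permutation), solve by back-substitution:
  V =
[[1, 0, 0],
 [0, 1, 0],
 [1, 1, 1]]
  V a = (3, -3, 0)
Solving gives a = (3, -3, 0).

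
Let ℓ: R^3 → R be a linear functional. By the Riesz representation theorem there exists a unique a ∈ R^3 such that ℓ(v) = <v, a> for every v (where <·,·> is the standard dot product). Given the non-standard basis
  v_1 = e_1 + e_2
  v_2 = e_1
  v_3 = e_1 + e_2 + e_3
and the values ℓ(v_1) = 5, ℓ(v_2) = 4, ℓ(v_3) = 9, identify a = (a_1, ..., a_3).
a = (4, 1, 4)

Write a = (a_1, ..., a_3) in the standard basis. For each basis vector v_i, ℓ(v_i) = <v_i, a> is a linear equation in the a_j's. Collect the n equations into a matrix system V a = ℓ, where row i of V is v_i (expressed in the standard basis). Since V is invertible (lower-triangular with 1s on the diagonal, up to permutation), solve by back-substitution:
  V =
[[1, 1, 0],
 [1, 0, 0],
 [1, 1, 1]]
  V a = (5, 4, 9)
Solving gives a = (4, 1, 4).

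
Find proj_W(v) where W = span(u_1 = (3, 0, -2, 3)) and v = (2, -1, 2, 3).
proj_W(v) = (3/2, 0, -1, 3/2)

Set up U = [u_1 | ... | u_1] ∈ R^(4×1). The projector onto W = col(U) is P = U (U^T U)^(-1) U^T.
Compute U^T U =
  [22],
and U^T v = (11).
Solve U^T U · c = U^T v for the coefficients: c = (1/2). The projection is proj_W(v) = U c.
Check: (v - proj_W(v)) · u_1 = 0  (should be 0).
Result: proj_W(v) = (3/2, 0, -1, 3/2).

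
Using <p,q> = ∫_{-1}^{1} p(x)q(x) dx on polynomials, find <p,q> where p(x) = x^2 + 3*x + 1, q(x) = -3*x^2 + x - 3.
<p,q> = -46/5

Expand the product: p(x)·q(x) = -3*x^4 - 8*x^3 - 3*x^2 - 8*x - 3.
∫_{-1}^{1} of each monomial x^k gives [2/(k+1) if k even, 0 if k odd]. Integrating term-by-term (or equivalently evaluating the antiderivative F(x) = -3*x^5/5 - 2*x^4 - x^3 - 4*x^2 - 3*x at the endpoints):
  F(1) − F(−1) = -53/5 − (-7/5) = -46/5.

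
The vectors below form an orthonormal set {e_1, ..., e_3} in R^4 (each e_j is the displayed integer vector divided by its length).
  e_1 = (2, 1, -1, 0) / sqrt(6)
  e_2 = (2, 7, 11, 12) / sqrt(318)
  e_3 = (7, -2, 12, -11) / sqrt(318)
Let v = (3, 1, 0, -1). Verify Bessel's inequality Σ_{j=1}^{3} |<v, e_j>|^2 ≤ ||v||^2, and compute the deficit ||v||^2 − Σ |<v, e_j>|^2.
Σ |<v, e_j>|^2 = 11; ||v||^2 = 11; deficit = 0

Write each e_j = u_j / sqrt(<u_j, u_j>) where u_j is the displayed integer vector. Then <v, e_j> = <v, u_j> / sqrt(<u_j, u_j>), so |<v, e_j>|^2 = <v, u_j>^2 / <u_j, u_j>.
Coefficients: <v, e_1> = 7/sqrt(6), <v, e_2> = 1/sqrt(318), <v, e_3> = 30/sqrt(318).
Square and sum: Σ |<v, e_j>|^2 = 11.
Compute ||v||^2 = v·v = 11.
Deficit = 11 − 11 = 0 ≥ 0, confirming Bessel's inequality. (The deficit equals ||v − Σ <v,e_j> e_j||^2, the squared distance from v to span{e_j}.)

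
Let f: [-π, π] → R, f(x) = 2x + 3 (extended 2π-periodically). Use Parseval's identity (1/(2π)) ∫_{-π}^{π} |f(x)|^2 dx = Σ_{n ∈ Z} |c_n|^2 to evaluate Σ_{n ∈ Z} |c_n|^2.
Σ |c_n|^2 = 4π^2/3 + 9

Expand and integrate term by term over [-π, π]:
  ∫ (2x)^2 dx = 4·(2π^3/3); ∫ 2·2·(3)·x dx = 0 (odd integrand); ∫ 3^2 dx = 9·2π.
So (1/(2π)) ∫_{-π}^{π} (2x + 3)^2 dx = 4π^2/3 + 9 = 4π^2/3 + 9.
Parseval ⇒ Σ |c_n|^2 = 4π^2/3 + 9.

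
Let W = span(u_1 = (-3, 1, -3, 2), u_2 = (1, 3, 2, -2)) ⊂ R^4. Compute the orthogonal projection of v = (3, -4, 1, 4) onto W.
proj_W(v) = (457/314, -1569/314, 16/157, 131/157)

Set up U = [u_1 | ... | u_2] ∈ R^(4×2). The projector onto W = col(U) is P = U (U^T U)^(-1) U^T.
Compute U^T U =
  [23, -10]
  [-10, 18],
and U^T v = (-8, -15).
Solve U^T U · c = U^T v for the coefficients: c = (-147/157, -425/314). The projection is proj_W(v) = U c.
Check: (v - proj_W(v)) · u_1 = 0  (should be 0).
Check: (v - proj_W(v)) · u_2 = 0  (should be 0).
Result: proj_W(v) = (457/314, -1569/314, 16/157, 131/157).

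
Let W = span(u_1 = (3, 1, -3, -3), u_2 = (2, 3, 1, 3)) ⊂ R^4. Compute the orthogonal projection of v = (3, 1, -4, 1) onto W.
proj_W(v) = (389/127, 1304/635, -1102/635, -108/127)

Set up U = [u_1 | ... | u_2] ∈ R^(4×2). The projector onto W = col(U) is P = U (U^T U)^(-1) U^T.
Compute U^T U =
  [28, -3]
  [-3, 23],
and U^T v = (19, 8).
Solve U^T U · c = U^T v for the coefficients: c = (461/635, 281/635). The projection is proj_W(v) = U c.
Check: (v - proj_W(v)) · u_1 = 0  (should be 0).
Check: (v - proj_W(v)) · u_2 = 0  (should be 0).
Result: proj_W(v) = (389/127, 1304/635, -1102/635, -108/127).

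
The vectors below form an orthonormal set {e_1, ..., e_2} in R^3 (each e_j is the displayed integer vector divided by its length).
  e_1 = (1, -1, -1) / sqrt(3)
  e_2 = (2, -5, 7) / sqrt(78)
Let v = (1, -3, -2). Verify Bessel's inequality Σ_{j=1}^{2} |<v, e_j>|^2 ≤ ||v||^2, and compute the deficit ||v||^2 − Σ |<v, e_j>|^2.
Σ |<v, e_j>|^2 = 315/26; ||v||^2 = 14; deficit = 49/26

Write each e_j = u_j / sqrt(<u_j, u_j>) where u_j is the displayed integer vector. Then <v, e_j> = <v, u_j> / sqrt(<u_j, u_j>), so |<v, e_j>|^2 = <v, u_j>^2 / <u_j, u_j>.
Coefficients: <v, e_1> = 6/sqrt(3), <v, e_2> = 3/sqrt(78).
Square and sum: Σ |<v, e_j>|^2 = 315/26.
Compute ||v||^2 = v·v = 14.
Deficit = 14 − 315/26 = 49/26 ≥ 0, confirming Bessel's inequality. (The deficit equals ||v − Σ <v,e_j> e_j||^2, the squared distance from v to span{e_j}.)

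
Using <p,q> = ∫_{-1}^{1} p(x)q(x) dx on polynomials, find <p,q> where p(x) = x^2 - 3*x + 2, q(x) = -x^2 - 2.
<p,q> = -166/15

Expand the product: p(x)·q(x) = -x^4 + 3*x^3 - 4*x^2 + 6*x - 4.
∫_{-1}^{1} of each monomial x^k gives [2/(k+1) if k even, 0 if k odd]. Integrating term-by-term (or equivalently evaluating the antiderivative F(x) = -x^5/5 + 3*x^4/4 - 4*x^3/3 + 3*x^2 - 4*x at the endpoints):
  F(1) − F(−1) = -107/60 − (557/60) = -166/15.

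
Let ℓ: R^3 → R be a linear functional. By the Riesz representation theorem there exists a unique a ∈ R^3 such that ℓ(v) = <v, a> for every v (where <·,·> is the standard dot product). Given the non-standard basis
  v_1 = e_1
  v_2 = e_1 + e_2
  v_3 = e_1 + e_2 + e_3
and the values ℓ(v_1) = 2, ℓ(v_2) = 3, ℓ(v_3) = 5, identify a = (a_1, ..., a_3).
a = (2, 1, 2)

Write a = (a_1, ..., a_3) in the standard basis. For each basis vector v_i, ℓ(v_i) = <v_i, a> is a linear equation in the a_j's. Collect the n equations into a matrix system V a = ℓ, where row i of V is v_i (expressed in the standard basis). Since V is invertible (lower-triangular with 1s on the diagonal, up to permutation), solve by back-substitution:
  V =
[[1, 0, 0],
 [1, 1, 0],
 [1, 1, 1]]
  V a = (2, 3, 5)
Solving gives a = (2, 1, 2).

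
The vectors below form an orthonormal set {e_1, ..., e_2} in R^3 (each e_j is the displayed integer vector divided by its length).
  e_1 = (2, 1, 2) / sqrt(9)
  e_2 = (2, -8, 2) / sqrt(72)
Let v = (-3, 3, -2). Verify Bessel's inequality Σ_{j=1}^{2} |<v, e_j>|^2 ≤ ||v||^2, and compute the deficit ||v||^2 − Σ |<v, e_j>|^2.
Σ |<v, e_j>|^2 = 43/2; ||v||^2 = 22; deficit = 1/2

Write each e_j = u_j / sqrt(<u_j, u_j>) where u_j is the displayed integer vector. Then <v, e_j> = <v, u_j> / sqrt(<u_j, u_j>), so |<v, e_j>|^2 = <v, u_j>^2 / <u_j, u_j>.
Coefficients: <v, e_1> = -7/sqrt(9), <v, e_2> = -34/sqrt(72).
Square and sum: Σ |<v, e_j>|^2 = 43/2.
Compute ||v||^2 = v·v = 22.
Deficit = 22 − 43/2 = 1/2 ≥ 0, confirming Bessel's inequality. (The deficit equals ||v − Σ <v,e_j> e_j||^2, the squared distance from v to span{e_j}.)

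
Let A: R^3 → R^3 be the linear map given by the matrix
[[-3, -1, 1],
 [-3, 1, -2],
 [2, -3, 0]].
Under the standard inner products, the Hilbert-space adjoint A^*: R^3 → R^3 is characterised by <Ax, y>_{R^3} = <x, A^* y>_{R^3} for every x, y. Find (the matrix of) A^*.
A^* = A^T =
[[-3, -3, 2],
 [-1, 1, -3],
 [1, -2, 0]]

For real matrices with standard dot products, the defining identity <Ax, y> = <x, A^* y> gives (Ax)^T y = x^T (A^*) y, i.e. x^T A^T y = x^T (A^*) y. Since this holds for all x, y, we must have A^* = A^T. Therefore
A^* =
[[-3, -3, 2],
 [-1, 1, -3],
 [1, -2, 0]].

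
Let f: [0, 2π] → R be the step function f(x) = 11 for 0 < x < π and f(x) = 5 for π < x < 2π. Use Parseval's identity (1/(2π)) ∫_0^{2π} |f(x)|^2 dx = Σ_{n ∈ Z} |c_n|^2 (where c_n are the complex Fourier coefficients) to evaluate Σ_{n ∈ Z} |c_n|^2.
Σ |c_n|^2 = 73

Parseval equates the L^2 energy of f (normalised by 1/(2π)) with the ℓ^2 sum of its Fourier coefficients: (1/(2π)) ∫_0^{2π} |f|^2 = Σ |c_n|^2.
Compute the left side: (1/(2π)) [∫_0^π 11^2 dx + ∫_π^{2π} 5^2 dx] = (1/(2π)) · (121π + 25π) = (121 + 25)/2 = 73.
So Σ_{n ∈ Z} |c_n|^2 = 73.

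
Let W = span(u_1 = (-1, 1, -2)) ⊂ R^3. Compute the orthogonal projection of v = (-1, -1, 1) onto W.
proj_W(v) = (1/3, -1/3, 2/3)

Set up U = [u_1 | ... | u_1] ∈ R^(3×1). The projector onto W = col(U) is P = U (U^T U)^(-1) U^T.
Compute U^T U =
  [6],
and U^T v = (-2).
Solve U^T U · c = U^T v for the coefficients: c = (-1/3). The projection is proj_W(v) = U c.
Check: (v - proj_W(v)) · u_1 = 0  (should be 0).
Result: proj_W(v) = (1/3, -1/3, 2/3).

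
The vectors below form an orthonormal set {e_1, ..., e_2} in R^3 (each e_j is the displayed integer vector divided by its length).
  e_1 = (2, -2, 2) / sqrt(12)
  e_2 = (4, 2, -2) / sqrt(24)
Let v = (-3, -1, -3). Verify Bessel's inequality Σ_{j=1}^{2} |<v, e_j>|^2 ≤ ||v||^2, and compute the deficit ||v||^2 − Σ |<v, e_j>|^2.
Σ |<v, e_j>|^2 = 11; ||v||^2 = 19; deficit = 8

Write each e_j = u_j / sqrt(<u_j, u_j>) where u_j is the displayed integer vector. Then <v, e_j> = <v, u_j> / sqrt(<u_j, u_j>), so |<v, e_j>|^2 = <v, u_j>^2 / <u_j, u_j>.
Coefficients: <v, e_1> = -10/sqrt(12), <v, e_2> = -8/sqrt(24).
Square and sum: Σ |<v, e_j>|^2 = 11.
Compute ||v||^2 = v·v = 19.
Deficit = 19 − 11 = 8 ≥ 0, confirming Bessel's inequality. (The deficit equals ||v − Σ <v,e_j> e_j||^2, the squared distance from v to span{e_j}.)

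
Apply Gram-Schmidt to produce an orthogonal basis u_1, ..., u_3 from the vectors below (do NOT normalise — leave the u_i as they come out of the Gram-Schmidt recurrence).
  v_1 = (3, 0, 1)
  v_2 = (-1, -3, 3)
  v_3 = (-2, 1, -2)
Orthogonal basis:
  u_1 = (3, 0, 1)
  u_2 = (-1, -3, 3)
  u_3 = (3/95, -2/19, -9/95)

Apply the Gram-Schmidt recurrence
  u_1 = v_1
  u_i = v_i − Σ_{j<i} ((v_i · u_j) / (u_j · u_j)) · u_j.

Step by step this gives:
  u_1 = (3, 0, 1)
  u_2 = (-1, -3, 3)
  u_3 = (3/95, -2/19, -9/95)

Orthogonality check:
  u_2 · u_1 = 0 (should be 0)
  u_3 · u_1 = 0 (should be 0)
  u_3 · u_2 = 0 (should be 0)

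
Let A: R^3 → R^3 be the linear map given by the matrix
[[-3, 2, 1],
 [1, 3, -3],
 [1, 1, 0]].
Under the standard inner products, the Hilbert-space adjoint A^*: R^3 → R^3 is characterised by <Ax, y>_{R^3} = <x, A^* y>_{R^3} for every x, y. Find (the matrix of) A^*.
A^* = A^T =
[[-3, 1, 1],
 [2, 3, 1],
 [1, -3, 0]]

For real matrices with standard dot products, the defining identity <Ax, y> = <x, A^* y> gives (Ax)^T y = x^T (A^*) y, i.e. x^T A^T y = x^T (A^*) y. Since this holds for all x, y, we must have A^* = A^T. Therefore
A^* =
[[-3, 1, 1],
 [2, 3, 1],
 [1, -3, 0]].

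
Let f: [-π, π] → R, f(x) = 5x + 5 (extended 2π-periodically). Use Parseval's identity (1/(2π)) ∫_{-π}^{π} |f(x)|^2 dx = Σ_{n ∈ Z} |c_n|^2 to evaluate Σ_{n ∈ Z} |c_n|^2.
Σ |c_n|^2 = 25π^2/3 + 25

Expand and integrate term by term over [-π, π]:
  ∫ (5x)^2 dx = 25·(2π^3/3); ∫ 2·5·(5)·x dx = 0 (odd integrand); ∫ 5^2 dx = 25·2π.
So (1/(2π)) ∫_{-π}^{π} (5x + 5)^2 dx = 25π^2/3 + 25 = 25π^2/3 + 25.
Parseval ⇒ Σ |c_n|^2 = 25π^2/3 + 25.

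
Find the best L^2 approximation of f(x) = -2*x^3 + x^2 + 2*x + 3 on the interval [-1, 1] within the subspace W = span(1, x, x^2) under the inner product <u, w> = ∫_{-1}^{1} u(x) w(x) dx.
g(x) = x^2 + 4*x/5 + 3

The best approximation g ∈ W is the orthogonal projection of f onto W. Writing g = a_0 + a_1 x + a_2 x^2, the coefficients solve the normal equations G · a = b where
  G_{ij} = <φ_i, φ_j> and b_i = <f, φ_i>, with φ_0 = 1, φ_1 = x, φ_2 = x^2.
G =
  [2, 0, 2/3]
  [0, 2/3, 0]
  [2/3, 0, 2/5],
b = (20/3, 8/15, 12/5).
Solving gives a_0 = 3, a_1 = 4/5, a_2 = 1, so
  g(x) = x^2 + 4*x/5 + 3.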